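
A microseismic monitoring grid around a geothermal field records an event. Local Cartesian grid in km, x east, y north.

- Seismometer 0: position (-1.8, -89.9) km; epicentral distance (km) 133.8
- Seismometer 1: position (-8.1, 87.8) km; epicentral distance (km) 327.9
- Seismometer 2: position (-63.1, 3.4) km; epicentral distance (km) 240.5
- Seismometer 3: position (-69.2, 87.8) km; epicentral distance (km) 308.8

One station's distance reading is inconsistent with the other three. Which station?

Solve using three stations at a time. Using Seismometer 0, Seismometer 2, Seismometer 3 (subtract circle equations pairwise → linear system) gives (x, y) ≈ (109.6, -164.0).
Distances from that point to each station vs reported:
  Seismometer 0: calculated 133.8 vs reported 133.8 → residual 0.0 km
  Seismometer 1: calculated 277.9 vs reported 327.9 → residual 50.0 km
  Seismometer 2: calculated 240.5 vs reported 240.5 → residual 0.0 km
  Seismometer 3: calculated 308.8 vs reported 308.8 → residual 0.0 km
Seismometer 0, Seismometer 2, Seismometer 3 are mutually consistent (residuals ≈ 0); Seismometer 1 is off by 50.0 km.

Seismometer 1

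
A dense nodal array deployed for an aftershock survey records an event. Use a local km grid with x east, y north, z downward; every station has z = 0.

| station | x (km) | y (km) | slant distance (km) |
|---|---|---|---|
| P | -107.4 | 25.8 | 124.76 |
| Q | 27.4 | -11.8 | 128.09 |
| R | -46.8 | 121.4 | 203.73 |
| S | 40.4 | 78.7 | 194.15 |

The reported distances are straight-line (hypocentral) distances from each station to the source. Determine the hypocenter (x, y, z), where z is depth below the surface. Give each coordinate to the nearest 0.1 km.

Each station gives a sphere (x−x_i)² + (y−y_i)² + z² = d_i² (stations at z=0).
Subtracting the P sphere from Q and R: z² cancels, leaving linear equations in x and y:
269.6 x − 75.2 y = -12152.39
121.2 x + 191.2 y = -21213.06
Solving: x ≈ -64.600, y ≈ -69.997 km (keep extra digits for the depth step; rounded: -64.6, -70.0).
Then from the P sphere: z² = 124.76² − (x + 107.4)² − (y − 25.8)² with x = -64.600, y = -69.997, so z ≈ 67.499 ≈ 67.5 km.

(-64.6, -70.0, 67.5)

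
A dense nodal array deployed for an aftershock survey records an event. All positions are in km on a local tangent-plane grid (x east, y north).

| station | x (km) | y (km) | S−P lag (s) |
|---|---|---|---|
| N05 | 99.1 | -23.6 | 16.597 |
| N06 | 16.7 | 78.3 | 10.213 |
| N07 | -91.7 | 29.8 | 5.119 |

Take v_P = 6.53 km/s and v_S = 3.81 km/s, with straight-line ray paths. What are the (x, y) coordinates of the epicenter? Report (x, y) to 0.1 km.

x ≈ -48.6 km, y ≈ 11.5 km

Distance from S−P lag: d = Δt · v_P v_S / (v_P − v_S) = Δt · (6.53·3.81)/(6.53−3.81) ≈ 9.1468·Δt.
So d_N05 = 151.81, d_N06 = 93.42, d_N07 = 46.82 km.
Circle about each station: (x − 99.1)² + (y + 23.6)² = 151.81²; (x − 16.7)² + (y − 78.3)² = 93.42²; (x + 91.7)² + (y − 29.8)² = 46.82².
Subtracting the N05 equation from the N06 and N07 equations removes the quadratic terms:
-164.8 x + 203.8 y = 10350.99
-381.6 x + 106.8 y = 19773.32
Solving the 2×2 system: x ≈ -48.6, y ≈ 11.5 km.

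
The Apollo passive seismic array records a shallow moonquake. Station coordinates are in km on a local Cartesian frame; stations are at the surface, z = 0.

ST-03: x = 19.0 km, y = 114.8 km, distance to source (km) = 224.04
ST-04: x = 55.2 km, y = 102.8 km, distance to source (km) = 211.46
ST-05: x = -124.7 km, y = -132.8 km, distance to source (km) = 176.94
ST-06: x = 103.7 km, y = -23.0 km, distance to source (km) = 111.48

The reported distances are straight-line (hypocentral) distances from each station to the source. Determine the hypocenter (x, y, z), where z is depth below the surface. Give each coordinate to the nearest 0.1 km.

Each station gives a sphere (x−x_i)² + (y−y_i)² + z² = d_i² (stations at z=0).
Subtracting the ST-03 sphere from ST-04 and ST-05: z² cancels, leaving linear equations in x and y:
72.4 x − 24.0 y = 5553.43
-287.4 x − 495.2 y = 38532.05
Solving: x ≈ 42.697, y ≈ -102.591 km (keep extra digits for the depth step; rounded: 42.7, -102.6).
Then from the ST-03 sphere: z² = 224.04² − (x − 19.0)² − (y − 114.8)² with x = 42.697, y = -102.591, so z ≈ 48.719 ≈ 48.7 km.

x ≈ 42.7 km, y ≈ -102.6 km, depth ≈ 48.7 km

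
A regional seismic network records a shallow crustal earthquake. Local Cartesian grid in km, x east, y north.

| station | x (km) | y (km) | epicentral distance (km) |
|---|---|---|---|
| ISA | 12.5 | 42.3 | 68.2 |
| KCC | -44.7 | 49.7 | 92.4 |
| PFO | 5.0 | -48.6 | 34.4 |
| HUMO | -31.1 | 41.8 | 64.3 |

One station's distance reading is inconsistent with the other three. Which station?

KCC

Solve using three stations at a time. Using ISA, PFO, HUMO (subtract circle equations pairwise → linear system) gives (x, y) ≈ (-14.5, -20.3).
Distances from that point to each station vs reported:
  ISA: calculated 68.2 vs reported 68.2 → residual 0.0 km
  KCC: calculated 76.2 vs reported 92.4 → residual 16.2 km
  PFO: calculated 34.4 vs reported 34.4 → residual 0.0 km
  HUMO: calculated 64.3 vs reported 64.3 → residual 0.0 km
ISA, PFO, HUMO are mutually consistent (residuals ≈ 0); KCC is off by 16.2 km.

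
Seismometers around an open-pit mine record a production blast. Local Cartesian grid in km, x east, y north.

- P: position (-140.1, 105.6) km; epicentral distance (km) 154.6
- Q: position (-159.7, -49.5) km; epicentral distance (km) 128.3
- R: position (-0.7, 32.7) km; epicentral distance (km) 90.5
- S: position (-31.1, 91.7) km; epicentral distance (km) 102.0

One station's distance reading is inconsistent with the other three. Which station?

R

Solve using three stations at a time. Using P, Q, S (subtract circle equations pairwise → linear system) gives (x, y) ≈ (-37.6, -10.1).
Distances from that point to each station vs reported:
  P: calculated 154.6 vs reported 154.6 → residual 0.0 km
  Q: calculated 128.3 vs reported 128.3 → residual 0.0 km
  R: calculated 56.5 vs reported 90.5 → residual 34.0 km
  S: calculated 102.0 vs reported 102.0 → residual 0.0 km
P, Q, S are mutually consistent (residuals ≈ 0); R is off by 34.0 km.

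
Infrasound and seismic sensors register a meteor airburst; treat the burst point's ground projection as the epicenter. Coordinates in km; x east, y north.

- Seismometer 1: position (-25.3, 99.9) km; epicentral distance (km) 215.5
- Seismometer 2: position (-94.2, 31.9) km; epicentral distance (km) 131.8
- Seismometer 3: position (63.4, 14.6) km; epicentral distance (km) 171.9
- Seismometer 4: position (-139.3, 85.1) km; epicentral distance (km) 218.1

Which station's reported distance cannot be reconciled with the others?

Seismometer 2

Solve using three stations at a time. Using Seismometer 1, Seismometer 3, Seismometer 4 (subtract circle equations pairwise → linear system) gives (x, y) ≈ (-50.5, -114.1).
Distances from that point to each station vs reported:
  Seismometer 1: calculated 215.5 vs reported 215.5 → residual 0.0 km
  Seismometer 2: calculated 152.4 vs reported 131.8 → residual 20.6 km
  Seismometer 3: calculated 171.9 vs reported 171.9 → residual 0.0 km
  Seismometer 4: calculated 218.1 vs reported 218.1 → residual 0.0 km
Seismometer 1, Seismometer 3, Seismometer 4 are mutually consistent (residuals ≈ 0); Seismometer 2 is off by 20.6 km.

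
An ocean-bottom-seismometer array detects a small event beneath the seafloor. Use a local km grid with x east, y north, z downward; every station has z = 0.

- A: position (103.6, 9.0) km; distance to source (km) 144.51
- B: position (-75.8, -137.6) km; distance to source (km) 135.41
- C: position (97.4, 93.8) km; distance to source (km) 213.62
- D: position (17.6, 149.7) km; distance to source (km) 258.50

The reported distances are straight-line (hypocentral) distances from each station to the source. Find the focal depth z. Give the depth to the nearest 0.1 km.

Each station gives a sphere (x−x_i)² + (y−y_i)² + z² = d_i² (stations at z=0).
Subtracting the A sphere from B and C: z² cancels, leaving linear equations in x and y:
-358.8 x − 293.2 y = 16412.71
-12.4 x + 169.6 y = -17279.12
Solving: x ≈ 35.396, y ≈ -99.294 km (keep extra digits for the depth step; rounded: 35.4, -99.3).
Then from the A sphere: z² = 144.51² − (x − 103.6)² − (y − 9.0)² with x = 35.396, y = -99.294, so z ≈ 67.110 ≈ 67.1 km.

z ≈ 67.1 km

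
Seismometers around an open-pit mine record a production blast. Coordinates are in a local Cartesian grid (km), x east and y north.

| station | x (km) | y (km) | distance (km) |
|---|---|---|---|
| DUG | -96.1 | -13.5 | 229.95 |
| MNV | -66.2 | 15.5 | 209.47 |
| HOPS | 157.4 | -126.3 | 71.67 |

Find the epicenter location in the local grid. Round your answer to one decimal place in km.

(129.0, -60.5)

Circle about each station: (x + 96.1)² + (y + 13.5)² = 229.95²; (x + 66.2)² + (y − 15.5)² = 209.47²; (x − 157.4)² + (y + 126.3)² = 71.67².
Subtracting the DUG equation from the MNV and HOPS equations removes the quadratic terms:
59.8 x + 58.0 y = 4204.55
507.0 x − 225.6 y = 79049.40
Solving the 2×2 system: x ≈ 129.0, y ≈ -60.5 km.
Check against DUG (with the unrounded x, y): √((x + 96.1)²+(y + 13.5)²) = 229.95 ≈ 229.95 km. ✓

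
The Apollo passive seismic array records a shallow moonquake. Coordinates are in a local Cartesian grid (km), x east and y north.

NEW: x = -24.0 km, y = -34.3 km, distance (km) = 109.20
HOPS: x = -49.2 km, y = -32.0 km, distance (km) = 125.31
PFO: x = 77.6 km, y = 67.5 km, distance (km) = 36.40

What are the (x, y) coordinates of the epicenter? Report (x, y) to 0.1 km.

x ≈ 45.9 km, y ≈ 49.6 km

Circle about each station: (x + 24.0)² + (y + 34.3)² = 109.20²; (x + 49.2)² + (y + 32.0)² = 125.31²; (x − 77.6)² + (y − 67.5)² = 36.40².
Subtracting the NEW equation from the HOPS and PFO equations removes the quadratic terms:
-50.4 x + 4.6 y = -2085.81
203.2 x + 203.6 y = 19425.20
Solving the 2×2 system: x ≈ 45.9, y ≈ 49.6 km.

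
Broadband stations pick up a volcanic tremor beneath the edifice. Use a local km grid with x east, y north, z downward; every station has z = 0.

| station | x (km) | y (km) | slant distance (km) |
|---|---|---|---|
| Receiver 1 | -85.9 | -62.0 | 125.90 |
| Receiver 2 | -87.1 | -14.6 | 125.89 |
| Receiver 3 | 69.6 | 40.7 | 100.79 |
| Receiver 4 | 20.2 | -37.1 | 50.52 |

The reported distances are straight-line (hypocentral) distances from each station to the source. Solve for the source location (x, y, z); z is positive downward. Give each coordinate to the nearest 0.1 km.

Each station gives a sphere (x−x_i)² + (y−y_i)² + z² = d_i² (stations at z=0).
Subtracting the Receiver 1 sphere from Receiver 2 and Receiver 3: z² cancels, leaving linear equations in x and y:
-2.4 x + 94.8 y = -3420.72
311.0 x + 205.4 y = 970.03
Solving: x ≈ 26.507, y ≈ -35.412 km (keep extra digits for the depth step; rounded: 26.5, -35.4).
Then from the Receiver 1 sphere: z² = 125.90² − (x + 85.9)² − (y + 62.0)² with x = 26.507, y = -35.412, so z ≈ 50.085 ≈ 50.1 km.
Check against Receiver 4 (with the unrounded solution): distance 50.51 ≈ 50.52 km. ✓

(26.5, -35.4, 50.1)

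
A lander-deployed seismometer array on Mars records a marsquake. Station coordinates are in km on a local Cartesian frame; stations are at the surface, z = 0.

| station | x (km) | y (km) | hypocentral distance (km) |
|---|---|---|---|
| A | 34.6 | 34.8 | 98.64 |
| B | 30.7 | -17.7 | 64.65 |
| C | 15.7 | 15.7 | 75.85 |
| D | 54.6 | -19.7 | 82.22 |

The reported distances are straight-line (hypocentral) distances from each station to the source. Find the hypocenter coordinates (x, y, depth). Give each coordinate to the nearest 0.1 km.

Each station gives a sphere (x−x_i)² + (y−y_i)² + z² = d_i² (stations at z=0).
Subtracting the A sphere from B and C: z² cancels, leaving linear equations in x and y:
-7.8 x − 105.0 y = 4397.81
-37.8 x − 38.2 y = 2061.41
Solving: x ≈ -13.198, y ≈ -40.903 km (keep extra digits for the depth step; rounded: -13.2, -40.9).
Then from the A sphere: z² = 98.64² − (x − 34.6)² − (y − 34.8)² with x = -13.198, y = -40.903, so z ≈ 41.404 ≈ 41.4 km.
Check against D (with the unrounded solution): distance 82.22 ≈ 82.22 km. ✓

x ≈ -13.2 km, y ≈ -40.9 km, depth ≈ 41.4 km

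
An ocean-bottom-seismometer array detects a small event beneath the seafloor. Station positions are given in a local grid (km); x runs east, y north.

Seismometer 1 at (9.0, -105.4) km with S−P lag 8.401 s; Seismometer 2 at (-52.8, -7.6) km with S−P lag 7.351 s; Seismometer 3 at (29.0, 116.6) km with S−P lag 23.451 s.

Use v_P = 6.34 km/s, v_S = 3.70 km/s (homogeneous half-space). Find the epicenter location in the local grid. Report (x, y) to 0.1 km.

Distance from S−P lag: d = Δt · v_P v_S / (v_P − v_S) = Δt · (6.34·3.70)/(6.34−3.70) ≈ 8.8856·Δt.
So d_Seismometer 1 = 74.65, d_Seismometer 2 = 65.32, d_Seismometer 3 = 208.38 km.
Circle about each station: (x − 9.0)² + (y + 105.4)² = 74.65²; (x + 52.8)² + (y + 7.6)² = 65.32²; (x − 29.0)² + (y − 116.6)² = 208.38².
Subtracting pairs of circle equations eliminates x²+y² and gives linear equations (the radical axes):
-123.6 x + 195.6 y = -7038.64
40.0 x + 444.0 y = -34603.20
Solving the 2×2 system: x ≈ -58.1, y ≈ -72.7 km.

-58.1 km east, -72.7 km north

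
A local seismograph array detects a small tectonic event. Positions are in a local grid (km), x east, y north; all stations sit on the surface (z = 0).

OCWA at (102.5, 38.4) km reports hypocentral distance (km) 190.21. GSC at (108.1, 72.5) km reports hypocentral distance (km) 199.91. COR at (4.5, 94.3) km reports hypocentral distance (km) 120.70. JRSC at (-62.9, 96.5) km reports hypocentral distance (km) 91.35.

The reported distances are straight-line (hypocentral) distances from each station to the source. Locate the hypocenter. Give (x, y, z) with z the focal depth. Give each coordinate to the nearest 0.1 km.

Each station gives a sphere (x−x_i)² + (y−y_i)² + z² = d_i² (stations at z=0).
Subtracting the OCWA sphere from GSC and COR: z² cancels, leaving linear equations in x and y:
11.2 x + 68.2 y = 1176.89
-196.0 x + 111.8 y = 18543.28
Solving: x ≈ -77.505, y ≈ 29.985 km (keep extra digits for the depth step; rounded: -77.5, 30.0).
Then from the OCWA sphere: z² = 190.21² − (x − 102.5)² − (y − 38.4)² with x = -77.505, y = 29.985, so z ≈ 60.887 ≈ 60.9 km.
Check against JRSC (with the unrounded solution): distance 91.35 ≈ 91.35 km. ✓

x ≈ -77.5 km, y ≈ 30.0 km, depth ≈ 60.9 km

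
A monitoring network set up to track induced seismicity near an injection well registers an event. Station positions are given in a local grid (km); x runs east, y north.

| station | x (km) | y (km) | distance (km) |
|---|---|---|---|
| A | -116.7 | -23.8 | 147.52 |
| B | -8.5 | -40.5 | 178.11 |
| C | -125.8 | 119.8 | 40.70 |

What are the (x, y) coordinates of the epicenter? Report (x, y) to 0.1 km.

Circle about each station: (x + 116.7)² + (y + 23.8)² = 147.52²; (x + 8.5)² + (y + 40.5)² = 178.11²; (x + 125.8)² + (y − 119.8)² = 40.70².
Subtracting pairs of circle equations eliminates x²+y² and gives linear equations (the radical axes):
216.4 x − 33.4 y = -22433.85
-18.2 x + 287.2 y = 36098.01
Solving the 2×2 system: x ≈ -85.1, y ≈ 120.3 km.
Check against A (with the unrounded x, y): √((x + 116.7)²+(y + 23.8)²) = 147.52 ≈ 147.52 km. ✓

-85.1 km east, 120.3 km north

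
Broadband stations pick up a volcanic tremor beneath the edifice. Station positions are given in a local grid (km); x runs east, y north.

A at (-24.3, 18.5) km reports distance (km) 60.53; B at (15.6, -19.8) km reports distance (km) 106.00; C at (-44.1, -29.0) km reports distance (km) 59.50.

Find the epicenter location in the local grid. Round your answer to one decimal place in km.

Circle about each station: (x + 24.3)² + (y − 18.5)² = 60.53²; (x − 15.6)² + (y + 19.8)² = 106.00²; (x + 44.1)² + (y + 29.0)² = 59.50².
Subtracting pairs of circle equations eliminates x²+y² and gives linear equations (the radical axes):
79.8 x − 76.6 y = -7869.46
-39.6 x − 95.0 y = 1976.70
Solving the 2×2 system: x ≈ -84.7, y ≈ 14.5 km.

-84.7 km east, 14.5 km north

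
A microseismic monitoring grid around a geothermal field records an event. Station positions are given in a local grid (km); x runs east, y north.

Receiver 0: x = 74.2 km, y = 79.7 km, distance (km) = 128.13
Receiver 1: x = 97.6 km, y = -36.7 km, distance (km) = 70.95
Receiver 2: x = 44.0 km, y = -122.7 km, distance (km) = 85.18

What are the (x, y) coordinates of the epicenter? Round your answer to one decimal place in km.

Circle about each station: (x − 74.2)² + (y − 79.7)² = 128.13²; (x − 97.6)² + (y + 36.7)² = 70.95²; (x − 44.0)² + (y + 122.7)² = 85.18².
Subtracting the Receiver 0 equation from the Receiver 1 and Receiver 2 equations removes the quadratic terms:
46.8 x − 232.8 y = 10398.31
-60.4 x − 404.8 y = 14295.22
Solving the 2×2 system: x ≈ 26.7, y ≈ -39.3 km.

x ≈ 26.7 km, y ≈ -39.3 km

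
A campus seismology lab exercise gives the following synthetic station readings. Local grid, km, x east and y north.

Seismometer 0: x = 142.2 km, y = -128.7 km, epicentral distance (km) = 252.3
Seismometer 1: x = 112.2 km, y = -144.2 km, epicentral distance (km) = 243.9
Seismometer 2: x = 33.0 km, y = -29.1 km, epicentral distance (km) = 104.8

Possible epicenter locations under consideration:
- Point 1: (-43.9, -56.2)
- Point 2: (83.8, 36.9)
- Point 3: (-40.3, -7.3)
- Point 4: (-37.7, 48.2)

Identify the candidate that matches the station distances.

Point 4

For each candidate, compare |candidate − station| to the reported distance:
Point 1: residuals Seismometer 0 52.6, Seismometer 1 64.7, Seismometer 2 23.3 → max 64.7 km
Point 2: residuals Seismometer 0 76.7, Seismometer 1 60.6, Seismometer 2 21.5 → max 76.7 km
Point 3: residuals Seismometer 0 33.1, Seismometer 1 39.0, Seismometer 2 28.3 → max 39.0 km
Point 4: residuals Seismometer 0 0.0, Seismometer 1 0.0, Seismometer 2 0.0 → max 0.0 km
Only Point 4 has all residuals ≈ 0.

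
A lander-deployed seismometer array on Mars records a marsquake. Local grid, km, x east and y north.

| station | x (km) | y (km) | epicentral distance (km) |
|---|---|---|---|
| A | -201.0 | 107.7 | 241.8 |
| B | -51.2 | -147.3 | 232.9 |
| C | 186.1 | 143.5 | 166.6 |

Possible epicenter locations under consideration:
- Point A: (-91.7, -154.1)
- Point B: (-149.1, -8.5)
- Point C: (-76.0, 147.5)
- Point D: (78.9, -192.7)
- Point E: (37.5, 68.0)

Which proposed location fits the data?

For each candidate, compare |candidate − station| to the reported distance:
Point A: residuals A 41.9, B 191.8, C 240.5 → max 240.5 km
Point B: residuals A 114.5, B 63.0, C 201.5 → max 201.5 km
Point C: residuals A 110.6, B 62.9, C 95.5 → max 110.6 km
Point D: residuals A 168.8, B 95.1, C 186.3 → max 186.3 km
Point E: residuals A 0.0, B 0.0, C 0.1 → max 0.1 km
Only Point E has all residuals ≈ 0.

Point E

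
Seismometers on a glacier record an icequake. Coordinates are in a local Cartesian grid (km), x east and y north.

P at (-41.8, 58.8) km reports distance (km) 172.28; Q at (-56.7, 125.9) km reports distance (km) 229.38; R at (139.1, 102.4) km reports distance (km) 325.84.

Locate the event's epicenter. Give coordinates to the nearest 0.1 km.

Circle about each station: (x + 41.8)² + (y − 58.8)² = 172.28²; (x + 56.7)² + (y − 125.9)² = 229.38²; (x − 139.1)² + (y − 102.4)² = 325.84².
Subtracting pairs of circle equations eliminates x²+y² and gives linear equations (the radical axes):
-29.8 x + 134.2 y = -9073.77
361.8 x + 87.2 y = -51861.42
Solving the 2×2 system: x ≈ -120.6, y ≈ -94.4 km.
Check against P (with the unrounded x, y): √((x + 41.8)²+(y − 58.8)²) = 172.27 ≈ 172.28 km. ✓

-120.6 km east, -94.4 km north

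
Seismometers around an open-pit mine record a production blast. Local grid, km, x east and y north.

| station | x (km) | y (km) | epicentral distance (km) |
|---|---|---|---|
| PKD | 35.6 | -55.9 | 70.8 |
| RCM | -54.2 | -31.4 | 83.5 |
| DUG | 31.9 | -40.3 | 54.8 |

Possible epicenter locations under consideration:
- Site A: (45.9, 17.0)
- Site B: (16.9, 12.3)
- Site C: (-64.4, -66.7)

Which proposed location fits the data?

For each candidate, compare |candidate − station| to the reported distance:
Site A: residuals PKD 2.8, RCM 27.7, DUG 4.2 → max 27.7 km
Site B: residuals PKD 0.1, RCM 0.0, DUG 0.1 → max 0.1 km
Site C: residuals PKD 29.8, RCM 46.8, DUG 45.1 → max 46.8 km
Only Site B has all residuals ≈ 0.

Site B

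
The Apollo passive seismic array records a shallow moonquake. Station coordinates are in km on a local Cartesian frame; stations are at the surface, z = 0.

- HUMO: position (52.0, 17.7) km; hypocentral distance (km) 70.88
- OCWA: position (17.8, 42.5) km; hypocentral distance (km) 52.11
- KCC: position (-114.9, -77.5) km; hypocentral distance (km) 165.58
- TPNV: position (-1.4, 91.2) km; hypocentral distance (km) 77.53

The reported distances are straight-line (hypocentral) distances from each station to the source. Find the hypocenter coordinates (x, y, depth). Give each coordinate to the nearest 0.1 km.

Each station gives a sphere (x−x_i)² + (y−y_i)² + z² = d_i² (stations at z=0).
Subtracting the HUMO sphere from OCWA and KCC: z² cancels, leaving linear equations in x and y:
-68.4 x + 49.6 y = 1414.32
-333.8 x − 190.4 y = -6201.79
Solving: x ≈ 1.296, y ≈ 30.301 km (keep extra digits for the depth step; rounded: 1.3, 30.3).
Then from the HUMO sphere: z² = 70.88² − (x − 52.0)² − (y − 17.7)² with x = 1.296, y = 30.301, so z ≈ 47.899 ≈ 47.9 km.

(1.3, 30.3, 47.9)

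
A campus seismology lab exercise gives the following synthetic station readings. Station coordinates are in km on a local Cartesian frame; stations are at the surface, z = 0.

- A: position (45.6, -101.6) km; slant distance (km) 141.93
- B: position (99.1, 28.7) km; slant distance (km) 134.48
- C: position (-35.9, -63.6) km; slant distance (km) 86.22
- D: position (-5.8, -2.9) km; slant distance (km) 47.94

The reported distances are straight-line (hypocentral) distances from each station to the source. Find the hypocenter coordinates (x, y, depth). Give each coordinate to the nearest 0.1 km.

x ≈ -28.6 km, y ≈ 12.9 km, depth ≈ 39.1 km

Each station gives a sphere (x−x_i)² + (y−y_i)² + z² = d_i² (stations at z=0).
Subtracting the A sphere from B and C: z² cancels, leaving linear equations in x and y:
107.0 x + 260.6 y = 301.83
-163.0 x + 76.0 y = 5642.09
Solving: x ≈ -28.599, y ≈ 12.901 km (keep extra digits for the depth step; rounded: -28.6, 12.9).
Then from the A sphere: z² = 141.93² − (x − 45.6)² − (y + 101.6)² with x = -28.599, y = 12.901, so z ≈ 39.092 ≈ 39.1 km.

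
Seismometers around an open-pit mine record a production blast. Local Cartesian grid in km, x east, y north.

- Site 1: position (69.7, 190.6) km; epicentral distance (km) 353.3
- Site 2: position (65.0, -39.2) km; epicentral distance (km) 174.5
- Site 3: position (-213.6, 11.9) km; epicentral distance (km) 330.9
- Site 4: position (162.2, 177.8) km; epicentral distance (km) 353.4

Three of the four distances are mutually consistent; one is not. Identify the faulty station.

Solve using three stations at a time. Using Site 1, Site 3, Site 4 (subtract circle equations pairwise → linear system) gives (x, y) ≈ (67.6, -162.8).
Distances from that point to each station vs reported:
  Site 1: calculated 353.4 vs reported 353.3 → residual 0.1 km
  Site 2: calculated 123.6 vs reported 174.5 → residual 50.9 km
  Site 3: calculated 331.0 vs reported 330.9 → residual 0.1 km
  Site 4: calculated 353.5 vs reported 353.4 → residual 0.1 km
Site 1, Site 3, Site 4 are mutually consistent (residuals ≈ 0); Site 2 is off by 50.9 km.

Site 2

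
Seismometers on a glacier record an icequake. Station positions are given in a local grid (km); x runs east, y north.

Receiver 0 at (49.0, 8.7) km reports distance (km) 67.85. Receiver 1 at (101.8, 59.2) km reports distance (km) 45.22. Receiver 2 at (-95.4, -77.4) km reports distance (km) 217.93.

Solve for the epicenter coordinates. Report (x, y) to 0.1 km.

(59.7, 75.7)

Circle about each station: (x − 49.0)² + (y − 8.7)² = 67.85²; (x − 101.8)² + (y − 59.2)² = 45.22²; (x + 95.4)² + (y + 77.4)² = 217.93².
Subtracting the Receiver 0 equation from the Receiver 1 and Receiver 2 equations removes the quadratic terms:
105.6 x + 101.0 y = 13949.96
-288.8 x − 172.2 y = -30274.63
Solving the 2×2 system: x ≈ 59.7, y ≈ 75.7 km.
Check against Receiver 0 (with the unrounded x, y): √((x − 49.0)²+(y − 8.7)²) = 67.87 ≈ 67.85 km. ✓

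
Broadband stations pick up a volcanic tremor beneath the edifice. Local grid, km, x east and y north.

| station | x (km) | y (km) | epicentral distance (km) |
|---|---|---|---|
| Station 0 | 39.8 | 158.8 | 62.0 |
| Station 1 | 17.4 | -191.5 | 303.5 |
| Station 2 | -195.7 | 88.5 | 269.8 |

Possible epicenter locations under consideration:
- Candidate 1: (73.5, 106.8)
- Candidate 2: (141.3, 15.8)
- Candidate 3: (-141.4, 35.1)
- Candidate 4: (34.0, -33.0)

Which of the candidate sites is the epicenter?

For each candidate, compare |candidate − station| to the reported distance:
Candidate 1: residuals Station 0 0.0, Station 1 0.0, Station 2 0.0 → max 0.0 km
Candidate 2: residuals Station 0 113.4, Station 1 62.0, Station 2 75.0 → max 113.4 km
Candidate 3: residuals Station 0 157.4, Station 1 26.8, Station 2 193.6 → max 193.6 km
Candidate 4: residuals Station 0 129.9, Station 1 144.1, Station 2 9.9 → max 144.1 km
Only Candidate 1 has all residuals ≈ 0.

Candidate 1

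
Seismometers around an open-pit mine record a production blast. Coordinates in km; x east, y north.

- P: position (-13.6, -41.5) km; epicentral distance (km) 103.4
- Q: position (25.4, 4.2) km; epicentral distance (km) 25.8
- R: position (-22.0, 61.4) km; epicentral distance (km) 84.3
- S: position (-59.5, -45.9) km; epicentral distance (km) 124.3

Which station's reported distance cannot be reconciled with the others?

P

Solve using three stations at a time. Using Q, R, S (subtract circle equations pairwise → linear system) gives (x, y) ≈ (48.6, 15.4).
Distances from that point to each station vs reported:
  P: calculated 84.3 vs reported 103.4 → residual 19.1 km
  Q: calculated 25.8 vs reported 25.8 → residual 0.0 km
  R: calculated 84.3 vs reported 84.3 → residual 0.0 km
  S: calculated 124.3 vs reported 124.3 → residual 0.0 km
Q, R, S are mutually consistent (residuals ≈ 0); P is off by 19.1 km.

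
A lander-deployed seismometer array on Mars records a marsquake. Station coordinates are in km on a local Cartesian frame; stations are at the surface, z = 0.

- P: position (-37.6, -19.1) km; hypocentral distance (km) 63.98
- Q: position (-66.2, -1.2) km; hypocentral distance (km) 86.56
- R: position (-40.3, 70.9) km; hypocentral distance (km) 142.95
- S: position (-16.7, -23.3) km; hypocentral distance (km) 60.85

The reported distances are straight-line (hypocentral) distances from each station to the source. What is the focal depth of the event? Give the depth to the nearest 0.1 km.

depth ≈ 43.7 km

Each station gives a sphere (x−x_i)² + (y−y_i)² + z² = d_i² (stations at z=0).
Subtracting the P sphere from Q and R: z² cancels, leaving linear equations in x and y:
-57.2 x + 35.8 y = -793.88
-5.4 x + 180.0 y = -11468.93
Solving: x ≈ -26.497, y ≈ -64.511 km (keep extra digits for the depth step; rounded: -26.5, -64.5).
Then from the P sphere: z² = 63.98² − (x + 37.6)² − (y + 19.1)² with x = -26.497, y = -64.511, so z ≈ 43.681 ≈ 43.7 km.
Check against S (with the unrounded solution): distance 60.85 ≈ 60.85 km. ✓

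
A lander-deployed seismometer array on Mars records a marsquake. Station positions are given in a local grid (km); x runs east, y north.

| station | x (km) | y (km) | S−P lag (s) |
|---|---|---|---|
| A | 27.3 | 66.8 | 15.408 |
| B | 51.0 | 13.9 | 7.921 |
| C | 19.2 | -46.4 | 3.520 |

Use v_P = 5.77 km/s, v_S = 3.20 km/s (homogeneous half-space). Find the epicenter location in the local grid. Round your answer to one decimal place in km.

Distance from S−P lag: d = Δt · v_P v_S / (v_P − v_S) = Δt · (5.77·3.20)/(5.77−3.20) ≈ 7.1844·Δt.
So d_A = 110.70, d_B = 56.91, d_C = 25.29 km.
Circle about each station: (x − 27.3)² + (y − 66.8)² = 110.70²; (x − 51.0)² + (y − 13.9)² = 56.91²; (x − 19.2)² + (y + 46.4)² = 25.29².
Subtracting pairs of circle equations eliminates x²+y² and gives linear equations (the radical axes):
47.4 x − 105.8 y = 6602.42
-16.2 x − 226.4 y = 8928.98
Solving the 2×2 system: x ≈ 44.2, y ≈ -42.6 km.

(44.2, -42.6)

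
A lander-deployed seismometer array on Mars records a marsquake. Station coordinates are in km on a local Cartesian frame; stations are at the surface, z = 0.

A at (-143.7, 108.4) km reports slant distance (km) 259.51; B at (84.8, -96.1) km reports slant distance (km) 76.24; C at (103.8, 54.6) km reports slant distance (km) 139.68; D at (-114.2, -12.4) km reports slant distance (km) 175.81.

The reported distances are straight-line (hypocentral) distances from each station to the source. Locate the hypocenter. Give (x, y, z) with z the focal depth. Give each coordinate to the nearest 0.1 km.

Each station gives a sphere (x−x_i)² + (y−y_i)² + z² = d_i² (stations at z=0).
Subtracting the A sphere from B and C: z² cancels, leaving linear equations in x and y:
457.0 x − 409.0 y = 45558.90
495.0 x − 107.6 y = 29190.29
Solving: x ≈ 45.907, y ≈ -60.096 km (keep extra digits for the depth step; rounded: 45.9, -60.1).
Then from the A sphere: z² = 259.51² − (x + 143.7)² − (y − 108.4)² with x = 45.907, y = -60.096, so z ≈ 54.806 ≈ 54.8 km.

(45.9, -60.1, 54.8)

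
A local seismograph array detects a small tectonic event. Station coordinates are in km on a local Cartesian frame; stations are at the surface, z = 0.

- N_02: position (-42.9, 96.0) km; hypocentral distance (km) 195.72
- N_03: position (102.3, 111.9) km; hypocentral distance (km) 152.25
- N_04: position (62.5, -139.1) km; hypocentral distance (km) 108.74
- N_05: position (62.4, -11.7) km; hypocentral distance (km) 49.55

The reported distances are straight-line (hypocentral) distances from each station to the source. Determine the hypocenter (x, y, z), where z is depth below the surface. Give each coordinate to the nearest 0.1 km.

x ≈ 97.4 km, y ≈ -38.6 km, depth ≈ 22.5 km

Each station gives a sphere (x−x_i)² + (y−y_i)² + z² = d_i² (stations at z=0).
Subtracting the N_02 sphere from N_03 and N_04: z² cancels, leaving linear equations in x and y:
290.4 x + 31.8 y = 27056.75
210.8 x − 470.2 y = 38680.58
Solving: x ≈ 97.397, y ≈ -38.599 km (keep extra digits for the depth step; rounded: 97.4, -38.6).
Then from the N_02 sphere: z² = 195.72² − (x + 42.9)² − (y − 96.0)² with x = 97.397, y = -38.599, so z ≈ 22.498 ≈ 22.5 km.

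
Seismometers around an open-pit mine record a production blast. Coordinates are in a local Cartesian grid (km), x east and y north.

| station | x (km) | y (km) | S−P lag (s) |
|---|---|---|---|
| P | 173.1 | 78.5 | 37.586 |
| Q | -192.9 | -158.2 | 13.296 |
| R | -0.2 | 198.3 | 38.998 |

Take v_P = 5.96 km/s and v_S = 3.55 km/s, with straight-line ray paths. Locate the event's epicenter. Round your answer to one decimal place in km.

Distance from S−P lag: d = Δt · v_P v_S / (v_P − v_S) = Δt · (5.96·3.55)/(5.96−3.55) ≈ 8.7793·Δt.
So d_P = 329.98, d_Q = 116.73, d_R = 342.37 km.
Circle about each station: (x − 173.1)² + (y − 78.5)² = 329.98²; (x + 192.9)² + (y + 158.2)² = 116.73²; (x + 0.2)² + (y − 198.3)² = 342.37².
Subtracting the P equation from the Q and R equations removes the quadratic terms:
-732.0 x − 473.4 y = 121372.70
-346.6 x + 239.6 y = -5133.35
Solving the 2×2 system: x ≈ -78.5, y ≈ -135.0 km.
Check against P (with the unrounded x, y): √((x − 173.1)²+(y − 78.5)²) = 329.98 ≈ 329.98 km. ✓

(-78.5, -135.0)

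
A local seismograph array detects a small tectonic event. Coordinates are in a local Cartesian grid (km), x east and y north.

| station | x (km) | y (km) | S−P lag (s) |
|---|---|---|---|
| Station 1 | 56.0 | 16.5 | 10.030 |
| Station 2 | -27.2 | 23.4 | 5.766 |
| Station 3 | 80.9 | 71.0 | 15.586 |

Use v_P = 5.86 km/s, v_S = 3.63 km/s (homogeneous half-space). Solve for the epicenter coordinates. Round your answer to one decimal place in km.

(-26.7, -31.6)

Distance from S−P lag: d = Δt · v_P v_S / (v_P − v_S) = Δt · (5.86·3.63)/(5.86−3.63) ≈ 9.5389·Δt.
So d_Station 1 = 95.68, d_Station 2 = 55.00, d_Station 3 = 148.67 km.
Circle about each station: (x − 56.0)² + (y − 16.5)² = 95.68²; (x + 27.2)² + (y − 23.4)² = 55.00²; (x − 80.9)² + (y − 71.0)² = 148.67².
Subtracting the Station 1 equation from the Station 2 and Station 3 equations removes the quadratic terms:
-166.4 x + 13.8 y = 4008.81
49.8 x + 109.0 y = -4770.55
Solving the 2×2 system: x ≈ -26.7, y ≈ -31.6 km.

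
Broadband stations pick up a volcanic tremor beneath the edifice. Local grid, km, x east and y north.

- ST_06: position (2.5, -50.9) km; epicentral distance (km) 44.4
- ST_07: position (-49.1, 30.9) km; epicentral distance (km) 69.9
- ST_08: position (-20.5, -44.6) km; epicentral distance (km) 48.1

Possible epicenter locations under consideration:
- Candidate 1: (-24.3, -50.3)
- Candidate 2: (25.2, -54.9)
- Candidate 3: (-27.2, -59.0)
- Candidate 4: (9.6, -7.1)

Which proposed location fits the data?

Candidate 4

For each candidate, compare |candidate − station| to the reported distance:
Candidate 1: residuals ST_06 17.6, ST_07 15.0, ST_08 41.2 → max 41.2 km
Candidate 2: residuals ST_06 21.4, ST_07 43.6, ST_08 1.3 → max 43.6 km
Candidate 3: residuals ST_06 13.6, ST_07 22.6, ST_08 32.2 → max 32.2 km
Candidate 4: residuals ST_06 0.0, ST_07 0.0, ST_08 0.0 → max 0.0 km
Only Candidate 4 has all residuals ≈ 0.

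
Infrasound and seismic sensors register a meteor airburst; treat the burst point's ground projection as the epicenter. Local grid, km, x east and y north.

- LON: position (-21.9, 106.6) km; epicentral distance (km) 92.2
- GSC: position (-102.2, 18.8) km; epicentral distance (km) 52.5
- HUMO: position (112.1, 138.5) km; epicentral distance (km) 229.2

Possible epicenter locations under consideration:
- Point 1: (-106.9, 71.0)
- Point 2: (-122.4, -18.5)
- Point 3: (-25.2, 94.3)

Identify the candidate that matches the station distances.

Point 1

For each candidate, compare |candidate − station| to the reported distance:
Point 1: residuals LON 0.0, GSC 0.1, HUMO 0.0 → max 0.1 km
Point 2: residuals LON 68.3, GSC 10.1, HUMO 53.0 → max 68.3 km
Point 3: residuals LON 79.5, GSC 55.3, HUMO 85.0 → max 85.0 km
Only Point 1 has all residuals ≈ 0.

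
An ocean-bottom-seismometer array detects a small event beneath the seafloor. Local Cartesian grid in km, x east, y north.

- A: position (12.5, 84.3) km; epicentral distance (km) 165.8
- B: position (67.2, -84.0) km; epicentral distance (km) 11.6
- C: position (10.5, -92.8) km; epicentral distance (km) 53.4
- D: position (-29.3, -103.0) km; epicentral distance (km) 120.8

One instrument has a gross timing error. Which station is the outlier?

D

Solve using three stations at a time. Using A, B, C (subtract circle equations pairwise → linear system) gives (x, y) ≈ (60.6, -74.4).
Distances from that point to each station vs reported:
  A: calculated 165.8 vs reported 165.8 → residual 0.0 km
  B: calculated 11.7 vs reported 11.6 → residual 0.1 km
  C: calculated 53.4 vs reported 53.4 → residual 0.0 km
  D: calculated 94.4 vs reported 120.8 → residual 26.4 km
A, B, C are mutually consistent (residuals ≈ 0); D is off by 26.4 km.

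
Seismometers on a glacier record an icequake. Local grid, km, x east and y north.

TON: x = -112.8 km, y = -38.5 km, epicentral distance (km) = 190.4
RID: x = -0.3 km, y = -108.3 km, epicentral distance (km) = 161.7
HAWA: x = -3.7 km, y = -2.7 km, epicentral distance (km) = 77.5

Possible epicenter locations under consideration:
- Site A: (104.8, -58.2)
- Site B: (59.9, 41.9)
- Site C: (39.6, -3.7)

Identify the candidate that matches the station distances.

For each candidate, compare |candidate − station| to the reported distance:
Site A: residuals TON 28.1, RID 45.3, HAWA 44.4 → max 45.3 km
Site B: residuals TON 0.1, RID 0.1, HAWA 0.2 → max 0.2 km
Site C: residuals TON 34.1, RID 49.7, HAWA 34.2 → max 49.7 km
Only Site B has all residuals ≈ 0.

Site B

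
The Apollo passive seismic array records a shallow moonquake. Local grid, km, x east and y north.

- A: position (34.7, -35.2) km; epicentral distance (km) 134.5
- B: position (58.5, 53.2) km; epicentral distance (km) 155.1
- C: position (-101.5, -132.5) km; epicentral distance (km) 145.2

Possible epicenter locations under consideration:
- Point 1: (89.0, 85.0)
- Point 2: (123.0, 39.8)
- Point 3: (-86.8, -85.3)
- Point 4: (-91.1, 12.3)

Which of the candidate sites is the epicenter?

Point 4

For each candidate, compare |candidate − station| to the reported distance:
Point 1: residuals A 2.6, B 111.0, C 143.9 → max 143.9 km
Point 2: residuals A 18.6, B 89.2, C 137.8 → max 137.8 km
Point 3: residuals A 3.1, B 45.6, C 95.8 → max 95.8 km
Point 4: residuals A 0.0, B 0.0, C 0.0 → max 0.0 km
Only Point 4 has all residuals ≈ 0.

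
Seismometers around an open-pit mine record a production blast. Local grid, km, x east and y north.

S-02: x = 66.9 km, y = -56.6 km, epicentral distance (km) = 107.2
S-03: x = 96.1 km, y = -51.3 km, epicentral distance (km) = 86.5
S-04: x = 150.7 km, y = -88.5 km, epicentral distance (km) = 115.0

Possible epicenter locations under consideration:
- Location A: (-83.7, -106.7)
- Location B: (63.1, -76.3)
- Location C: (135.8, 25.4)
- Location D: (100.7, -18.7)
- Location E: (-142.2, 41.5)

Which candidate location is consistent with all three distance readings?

For each candidate, compare |candidate − station| to the reported distance:
Location A: residuals S-02 51.5, S-03 101.6, S-04 120.1 → max 120.1 km
Location B: residuals S-02 87.1, S-03 45.1, S-04 26.6 → max 87.1 km
Location C: residuals S-02 0.1, S-03 0.1, S-04 0.1 → max 0.1 km
Location D: residuals S-02 56.4, S-03 53.6, S-04 29.1 → max 56.4 km
Location E: residuals S-02 123.8, S-03 169.2, S-04 205.5 → max 205.5 km
Only Location C has all residuals ≈ 0.

Location C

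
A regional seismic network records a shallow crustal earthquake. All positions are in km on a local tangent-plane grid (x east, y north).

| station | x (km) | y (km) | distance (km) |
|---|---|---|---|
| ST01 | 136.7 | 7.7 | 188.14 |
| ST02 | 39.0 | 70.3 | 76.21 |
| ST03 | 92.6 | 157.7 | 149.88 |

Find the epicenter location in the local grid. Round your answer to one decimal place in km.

Circle about each station: (x − 136.7)² + (y − 7.7)² = 188.14²; (x − 39.0)² + (y − 70.3)² = 76.21²; (x − 92.6)² + (y − 157.7)² = 149.88².
Subtracting pairs of circle equations eliminates x²+y² and gives linear equations (the radical axes):
-195.4 x + 125.2 y = 17305.61
-88.2 x + 300.0 y = 27630.52
Solving the 2×2 system: x ≈ -36.4, y ≈ 81.4 km.

x ≈ -36.4 km, y ≈ 81.4 km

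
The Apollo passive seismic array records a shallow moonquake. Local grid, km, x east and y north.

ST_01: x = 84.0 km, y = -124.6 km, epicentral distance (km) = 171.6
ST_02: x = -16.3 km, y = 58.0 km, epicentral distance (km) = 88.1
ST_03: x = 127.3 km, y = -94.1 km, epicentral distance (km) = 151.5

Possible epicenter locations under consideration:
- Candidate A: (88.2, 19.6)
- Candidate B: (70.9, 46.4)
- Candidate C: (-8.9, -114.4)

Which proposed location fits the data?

Candidate B

For each candidate, compare |candidate − station| to the reported distance:
Candidate A: residuals ST_01 27.3, ST_02 23.2, ST_03 31.3 → max 31.3 km
Candidate B: residuals ST_01 0.1, ST_02 0.1, ST_03 0.1 → max 0.1 km
Candidate C: residuals ST_01 78.1, ST_02 84.5, ST_03 13.8 → max 84.5 km
Only Candidate B has all residuals ≈ 0.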